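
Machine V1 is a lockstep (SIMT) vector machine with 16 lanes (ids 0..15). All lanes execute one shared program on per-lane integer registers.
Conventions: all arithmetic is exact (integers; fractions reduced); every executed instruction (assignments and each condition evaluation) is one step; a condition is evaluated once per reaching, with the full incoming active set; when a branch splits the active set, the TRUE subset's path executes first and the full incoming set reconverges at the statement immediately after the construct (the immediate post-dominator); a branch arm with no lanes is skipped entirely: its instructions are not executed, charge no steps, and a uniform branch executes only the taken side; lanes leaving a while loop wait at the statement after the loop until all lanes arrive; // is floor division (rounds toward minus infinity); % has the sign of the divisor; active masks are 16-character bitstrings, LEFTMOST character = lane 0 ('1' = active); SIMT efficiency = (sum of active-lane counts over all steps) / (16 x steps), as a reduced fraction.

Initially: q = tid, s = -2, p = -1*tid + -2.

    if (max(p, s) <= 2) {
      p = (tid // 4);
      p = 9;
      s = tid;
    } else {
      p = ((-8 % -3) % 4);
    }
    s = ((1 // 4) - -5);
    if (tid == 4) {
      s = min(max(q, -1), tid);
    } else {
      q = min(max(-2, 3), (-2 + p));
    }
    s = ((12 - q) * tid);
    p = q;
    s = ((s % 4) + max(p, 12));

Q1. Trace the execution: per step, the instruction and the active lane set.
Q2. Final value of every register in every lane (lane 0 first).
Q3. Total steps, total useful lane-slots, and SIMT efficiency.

step 0: eval (max(p, s) <= 2)        1111111111111111
step 1: p <- (tid // 4)              1111111111111111
step 2: p <- 9                       1111111111111111
step 3: s <- tid                     1111111111111111
step 4: s <- ((1 // 4) - -5)         1111111111111111
step 5: eval (tid == 4)              1111111111111111
step 6: s <- min(max(q, -1), tid)    0000100000000000
step 7: q <- min(max(-2, 3), (-2 + p)) 1111011111111111
step 8: s <- ((12 - q) * tid)        1111111111111111
step 9: p <- q                       1111111111111111
step 10: s <- ((s % 4) + max(p, 12))  1111111111111111

Answer: 11 steps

q: 3,3,3,3,4,3,3,3,3,3,3,3,3,3,3,3
s: 12,13,14,15,12,13,14,15,12,13,14,15,12,13,14,15
p: 3,3,3,3,4,3,3,3,3,3,3,3,3,3,3,3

steps = 11; useful = 160; efficiency = 160/176 = 10/11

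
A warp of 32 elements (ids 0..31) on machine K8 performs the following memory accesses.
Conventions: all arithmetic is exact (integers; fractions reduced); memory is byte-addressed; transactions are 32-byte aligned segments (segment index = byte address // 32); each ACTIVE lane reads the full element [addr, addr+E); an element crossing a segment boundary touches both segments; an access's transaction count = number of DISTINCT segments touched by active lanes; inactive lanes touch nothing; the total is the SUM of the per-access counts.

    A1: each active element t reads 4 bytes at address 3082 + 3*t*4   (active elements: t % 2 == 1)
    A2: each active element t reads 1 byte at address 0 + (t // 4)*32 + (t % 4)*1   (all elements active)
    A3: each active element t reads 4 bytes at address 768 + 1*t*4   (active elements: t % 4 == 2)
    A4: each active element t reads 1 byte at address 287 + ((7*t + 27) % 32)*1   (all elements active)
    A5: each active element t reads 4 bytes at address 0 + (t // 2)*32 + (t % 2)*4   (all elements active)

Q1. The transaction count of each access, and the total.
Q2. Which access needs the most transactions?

A1: 13 transactions
A2: 8 transactions
A3: 4 transactions
A4: 2 transactions
A5: 16 transactions

Answer: 13,8,4,2,16; total 43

Answer: A5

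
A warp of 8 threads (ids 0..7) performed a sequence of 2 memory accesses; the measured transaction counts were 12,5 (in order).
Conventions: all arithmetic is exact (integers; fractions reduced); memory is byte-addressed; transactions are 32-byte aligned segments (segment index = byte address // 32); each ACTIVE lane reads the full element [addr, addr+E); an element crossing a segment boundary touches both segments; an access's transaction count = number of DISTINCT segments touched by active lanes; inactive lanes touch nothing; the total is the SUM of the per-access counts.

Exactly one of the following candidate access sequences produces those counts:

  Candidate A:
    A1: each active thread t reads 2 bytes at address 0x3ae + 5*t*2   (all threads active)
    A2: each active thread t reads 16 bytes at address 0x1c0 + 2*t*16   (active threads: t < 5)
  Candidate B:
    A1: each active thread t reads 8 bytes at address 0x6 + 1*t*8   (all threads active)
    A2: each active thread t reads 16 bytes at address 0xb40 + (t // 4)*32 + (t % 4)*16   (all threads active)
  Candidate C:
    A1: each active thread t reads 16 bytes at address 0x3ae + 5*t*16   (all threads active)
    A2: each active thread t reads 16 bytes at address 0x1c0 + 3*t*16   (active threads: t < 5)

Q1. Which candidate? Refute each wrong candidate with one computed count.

A: A1 gives 3 transactions, not 12
B: A1 gives 3 transactions, not 12
C: all counts match (12,5)

Answer: C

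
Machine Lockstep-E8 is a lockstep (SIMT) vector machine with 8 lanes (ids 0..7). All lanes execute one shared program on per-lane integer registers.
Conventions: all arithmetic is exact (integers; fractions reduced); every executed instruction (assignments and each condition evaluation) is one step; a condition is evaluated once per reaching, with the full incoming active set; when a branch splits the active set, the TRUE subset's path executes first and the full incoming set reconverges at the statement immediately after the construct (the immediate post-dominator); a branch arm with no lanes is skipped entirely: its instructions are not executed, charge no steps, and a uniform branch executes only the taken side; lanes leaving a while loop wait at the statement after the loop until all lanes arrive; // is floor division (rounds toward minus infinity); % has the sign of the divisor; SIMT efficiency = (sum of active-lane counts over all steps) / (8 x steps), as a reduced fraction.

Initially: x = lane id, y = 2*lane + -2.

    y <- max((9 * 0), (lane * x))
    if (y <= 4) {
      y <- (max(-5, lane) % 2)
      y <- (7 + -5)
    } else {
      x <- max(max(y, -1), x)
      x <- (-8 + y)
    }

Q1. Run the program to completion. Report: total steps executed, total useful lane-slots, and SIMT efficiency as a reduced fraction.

Answer: 6 steps, 32 useful, 2/3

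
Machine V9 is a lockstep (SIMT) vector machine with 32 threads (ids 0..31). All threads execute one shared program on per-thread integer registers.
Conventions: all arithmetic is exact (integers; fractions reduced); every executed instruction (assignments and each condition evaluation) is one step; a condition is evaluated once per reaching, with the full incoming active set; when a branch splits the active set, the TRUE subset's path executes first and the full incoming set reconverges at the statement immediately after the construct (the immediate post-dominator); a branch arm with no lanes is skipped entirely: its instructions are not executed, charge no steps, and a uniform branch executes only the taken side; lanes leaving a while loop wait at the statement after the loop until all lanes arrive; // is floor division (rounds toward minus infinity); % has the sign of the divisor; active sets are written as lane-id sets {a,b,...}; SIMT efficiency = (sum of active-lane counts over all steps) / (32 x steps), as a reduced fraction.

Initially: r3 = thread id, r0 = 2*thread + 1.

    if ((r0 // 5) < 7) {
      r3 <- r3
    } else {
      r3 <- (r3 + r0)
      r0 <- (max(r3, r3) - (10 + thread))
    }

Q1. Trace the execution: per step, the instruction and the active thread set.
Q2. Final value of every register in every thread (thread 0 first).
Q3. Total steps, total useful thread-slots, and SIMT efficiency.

step 0: eval ((r0 // 5) < 7)         {0,1,2,3,4,5,6,7,8,9,10,11,12,13,14,15,16,17,18,19,20,21,22,23,24,25,26,27,28,29,30,31}
step 1: r3 <- r3                     {0,1,2,3,4,5,6,7,8,9,10,11,12,13,14,15,16}
step 2: r3 <- (r3 + r0)              {17,18,19,20,21,22,23,24,25,26,27,28,29,30,31}
step 3: r0 <- (max(r3, r3) - (10 + thread)) {17,18,19,20,21,22,23,24,25,26,27,28,29,30,31}

Answer: 4 steps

r3: 0,1,2,3,4,5,6,7,8,9,10,11,12,13,14,15,16,52,55,58,61,64,67,70,73,76,79,82,85,88,91,94
r0: 1,3,5,7,9,11,13,15,17,19,21,23,25,27,29,31,33,25,27,29,31,33,35,37,39,41,43,45,47,49,51,53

steps = 4; useful = 79; efficiency = 79/128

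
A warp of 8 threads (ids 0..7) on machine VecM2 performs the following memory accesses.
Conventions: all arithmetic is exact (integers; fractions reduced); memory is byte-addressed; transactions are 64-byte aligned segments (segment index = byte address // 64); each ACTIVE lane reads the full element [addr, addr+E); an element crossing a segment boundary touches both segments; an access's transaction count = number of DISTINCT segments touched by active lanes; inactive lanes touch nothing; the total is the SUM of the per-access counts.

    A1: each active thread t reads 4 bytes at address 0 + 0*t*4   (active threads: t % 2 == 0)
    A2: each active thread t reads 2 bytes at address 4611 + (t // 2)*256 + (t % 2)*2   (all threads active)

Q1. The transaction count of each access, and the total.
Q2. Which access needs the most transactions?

A1: 1 transaction
A2: 4 transactions

Answer: 1,4; total 5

Answer: A2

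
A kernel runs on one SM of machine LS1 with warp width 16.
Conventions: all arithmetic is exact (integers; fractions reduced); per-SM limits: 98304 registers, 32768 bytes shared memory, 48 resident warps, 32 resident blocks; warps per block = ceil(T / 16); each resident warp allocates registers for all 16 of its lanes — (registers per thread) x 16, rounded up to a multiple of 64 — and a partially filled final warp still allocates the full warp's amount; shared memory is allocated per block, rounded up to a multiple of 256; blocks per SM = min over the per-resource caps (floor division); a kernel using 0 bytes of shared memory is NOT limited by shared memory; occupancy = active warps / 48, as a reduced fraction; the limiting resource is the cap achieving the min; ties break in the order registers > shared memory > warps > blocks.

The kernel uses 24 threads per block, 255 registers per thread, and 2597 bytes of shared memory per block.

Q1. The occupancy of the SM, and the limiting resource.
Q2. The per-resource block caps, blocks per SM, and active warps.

Answer: occupancy 11/24, limited by shared memory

registers: 12 blocks
shared memory: 11 blocks
warps: 24 blocks
blocks: 32 blocks

Answer: 11 blocks, 22 active warps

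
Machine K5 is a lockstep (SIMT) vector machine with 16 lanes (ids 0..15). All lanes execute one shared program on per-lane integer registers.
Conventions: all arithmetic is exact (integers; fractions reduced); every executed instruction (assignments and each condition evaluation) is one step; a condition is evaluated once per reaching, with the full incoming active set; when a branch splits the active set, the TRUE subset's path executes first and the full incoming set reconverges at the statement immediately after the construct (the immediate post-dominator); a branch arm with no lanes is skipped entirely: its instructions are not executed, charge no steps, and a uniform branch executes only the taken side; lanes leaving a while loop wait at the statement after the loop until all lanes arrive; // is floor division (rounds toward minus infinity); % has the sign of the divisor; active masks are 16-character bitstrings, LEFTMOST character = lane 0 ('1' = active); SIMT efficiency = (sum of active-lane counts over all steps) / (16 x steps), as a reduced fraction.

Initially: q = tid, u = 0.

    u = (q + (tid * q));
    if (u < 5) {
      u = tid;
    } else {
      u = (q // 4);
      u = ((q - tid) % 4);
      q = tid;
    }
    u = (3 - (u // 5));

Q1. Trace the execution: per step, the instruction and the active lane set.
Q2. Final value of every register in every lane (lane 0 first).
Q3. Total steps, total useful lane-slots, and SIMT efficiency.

step 0: u <- (q + (tid * q))         1111111111111111
step 1: eval (u < 5)                 1111111111111111
step 2: u <- tid                     1100000000000000
step 3: u <- (q // 4)                0011111111111111
step 4: u <- ((q - tid) % 4)         0011111111111111
step 5: q <- tid                     0011111111111111
step 6: u <- (3 - (u // 5))          1111111111111111

Answer: 7 steps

q: 0,1,2,3,4,5,6,7,8,9,10,11,12,13,14,15
u: 3,3,3,3,3,3,3,3,3,3,3,3,3,3,3,3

steps = 7; useful = 92; efficiency = 92/112 = 23/28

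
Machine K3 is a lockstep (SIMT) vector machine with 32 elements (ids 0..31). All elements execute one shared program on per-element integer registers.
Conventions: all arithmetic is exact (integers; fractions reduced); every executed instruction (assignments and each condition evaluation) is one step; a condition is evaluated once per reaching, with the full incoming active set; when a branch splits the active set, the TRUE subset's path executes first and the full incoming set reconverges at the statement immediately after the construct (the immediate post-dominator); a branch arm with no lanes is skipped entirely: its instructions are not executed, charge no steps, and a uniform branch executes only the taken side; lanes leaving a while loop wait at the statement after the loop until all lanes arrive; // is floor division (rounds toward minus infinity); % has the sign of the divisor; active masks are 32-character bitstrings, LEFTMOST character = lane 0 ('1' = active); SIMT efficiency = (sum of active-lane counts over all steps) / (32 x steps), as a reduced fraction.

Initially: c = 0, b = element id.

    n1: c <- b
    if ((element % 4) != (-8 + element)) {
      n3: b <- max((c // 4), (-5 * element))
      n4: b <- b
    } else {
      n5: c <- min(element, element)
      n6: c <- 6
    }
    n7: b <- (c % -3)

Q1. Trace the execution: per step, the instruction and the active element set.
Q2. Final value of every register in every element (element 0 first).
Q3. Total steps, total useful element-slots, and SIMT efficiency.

step 0: c <- b                       11111111111111111111111111111111
step 1: eval ((element % 4) != (-8 + element)) 11111111111111111111111111111111
step 2: b <- max((c // 4), (-5 * element)) 11111111000011111111111111111111
step 3: b <- b                       11111111000011111111111111111111
step 4: c <- min(element, element)   00000000111100000000000000000000
step 5: c <- 6                       00000000111100000000000000000000
step 6: b <- (c % -3)                11111111111111111111111111111111

Answer: 7 steps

c: 0,1,2,3,4,5,6,7,6,6,6,6,12,13,14,15,16,17,18,19,20,21,22,23,24,25,26,27,28,29,30,31
b: 0,-2,-1,0,-2,-1,0,-2,0,0,0,0,0,-2,-1,0,-2,-1,0,-2,-1,0,-2,-1,0,-2,-1,0,-2,-1,0,-2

steps = 7; useful = 160; efficiency = 160/224 = 5/7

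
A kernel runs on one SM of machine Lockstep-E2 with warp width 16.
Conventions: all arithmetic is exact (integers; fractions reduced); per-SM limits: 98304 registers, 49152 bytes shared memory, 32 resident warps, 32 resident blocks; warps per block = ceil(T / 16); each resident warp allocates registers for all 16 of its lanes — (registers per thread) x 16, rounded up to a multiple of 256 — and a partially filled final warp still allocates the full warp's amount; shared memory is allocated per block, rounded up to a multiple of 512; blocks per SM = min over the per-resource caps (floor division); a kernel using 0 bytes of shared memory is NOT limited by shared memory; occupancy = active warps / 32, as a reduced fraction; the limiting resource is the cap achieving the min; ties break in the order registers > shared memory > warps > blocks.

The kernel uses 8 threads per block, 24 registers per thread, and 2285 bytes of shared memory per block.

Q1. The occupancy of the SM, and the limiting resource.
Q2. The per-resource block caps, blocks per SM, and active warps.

Answer: occupancy 19/32, limited by shared memory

registers: 192 blocks
shared memory: 19 blocks
warps: 32 blocks
blocks: 32 blocks

Answer: 19 blocks, 19 active warps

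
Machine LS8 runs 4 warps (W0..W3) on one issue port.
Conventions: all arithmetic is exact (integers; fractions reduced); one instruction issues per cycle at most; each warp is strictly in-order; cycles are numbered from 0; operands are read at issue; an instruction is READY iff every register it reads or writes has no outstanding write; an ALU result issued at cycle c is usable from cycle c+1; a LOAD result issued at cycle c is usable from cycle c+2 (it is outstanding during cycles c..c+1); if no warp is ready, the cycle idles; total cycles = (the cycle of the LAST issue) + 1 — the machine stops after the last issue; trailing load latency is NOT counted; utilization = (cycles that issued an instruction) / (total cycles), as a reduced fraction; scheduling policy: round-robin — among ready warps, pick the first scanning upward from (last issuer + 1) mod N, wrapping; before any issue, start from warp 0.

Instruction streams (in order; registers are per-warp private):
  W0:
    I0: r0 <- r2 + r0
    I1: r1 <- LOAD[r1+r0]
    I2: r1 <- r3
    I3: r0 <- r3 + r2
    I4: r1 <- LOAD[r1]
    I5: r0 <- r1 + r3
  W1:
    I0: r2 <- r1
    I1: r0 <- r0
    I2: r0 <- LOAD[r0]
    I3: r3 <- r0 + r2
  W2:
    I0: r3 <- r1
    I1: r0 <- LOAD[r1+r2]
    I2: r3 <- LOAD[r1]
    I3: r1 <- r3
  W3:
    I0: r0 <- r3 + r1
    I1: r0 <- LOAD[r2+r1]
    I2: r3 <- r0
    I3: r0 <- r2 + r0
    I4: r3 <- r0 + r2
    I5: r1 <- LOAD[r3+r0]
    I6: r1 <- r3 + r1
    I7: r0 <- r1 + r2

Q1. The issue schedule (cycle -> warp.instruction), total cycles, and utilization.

cycle 0: W0.I0
cycle 1: W1.I0
cycle 2: W2.I0
cycle 3: W3.I0
cycle 4: W0.I1
cycle 5: W1.I1
cycle 6: W2.I1
cycle 7: W3.I1
cycle 8: W0.I2
cycle 9: W1.I2
cycle 10: W2.I2
cycle 11: W3.I2
cycle 12: W0.I3
cycle 13: W1.I3
cycle 14: W2.I3
cycle 15: W3.I3
cycle 16: W0.I4
cycle 17: W3.I4
cycle 18: W0.I5
cycle 19: W3.I5
cycle 20: idle
cycle 21: W3.I6
cycle 22: W3.I7

Answer: 23 cycles, utilization 22/23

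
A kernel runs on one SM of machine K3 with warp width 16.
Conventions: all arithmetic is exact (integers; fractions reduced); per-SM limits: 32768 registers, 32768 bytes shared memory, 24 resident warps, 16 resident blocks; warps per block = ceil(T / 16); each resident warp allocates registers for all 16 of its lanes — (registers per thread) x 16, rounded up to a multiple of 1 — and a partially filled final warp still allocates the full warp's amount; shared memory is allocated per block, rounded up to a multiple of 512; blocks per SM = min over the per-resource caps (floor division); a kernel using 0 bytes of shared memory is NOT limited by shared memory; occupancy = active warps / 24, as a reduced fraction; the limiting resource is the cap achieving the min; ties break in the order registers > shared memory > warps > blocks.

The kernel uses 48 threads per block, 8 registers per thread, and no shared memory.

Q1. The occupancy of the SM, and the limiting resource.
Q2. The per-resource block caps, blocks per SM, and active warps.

Answer: occupancy 1, limited by warps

registers: 85 blocks
shared memory: no limit (kernel uses none)
warps: 8 blocks
blocks: 16 blocks

Answer: 8 blocks, 24 active warps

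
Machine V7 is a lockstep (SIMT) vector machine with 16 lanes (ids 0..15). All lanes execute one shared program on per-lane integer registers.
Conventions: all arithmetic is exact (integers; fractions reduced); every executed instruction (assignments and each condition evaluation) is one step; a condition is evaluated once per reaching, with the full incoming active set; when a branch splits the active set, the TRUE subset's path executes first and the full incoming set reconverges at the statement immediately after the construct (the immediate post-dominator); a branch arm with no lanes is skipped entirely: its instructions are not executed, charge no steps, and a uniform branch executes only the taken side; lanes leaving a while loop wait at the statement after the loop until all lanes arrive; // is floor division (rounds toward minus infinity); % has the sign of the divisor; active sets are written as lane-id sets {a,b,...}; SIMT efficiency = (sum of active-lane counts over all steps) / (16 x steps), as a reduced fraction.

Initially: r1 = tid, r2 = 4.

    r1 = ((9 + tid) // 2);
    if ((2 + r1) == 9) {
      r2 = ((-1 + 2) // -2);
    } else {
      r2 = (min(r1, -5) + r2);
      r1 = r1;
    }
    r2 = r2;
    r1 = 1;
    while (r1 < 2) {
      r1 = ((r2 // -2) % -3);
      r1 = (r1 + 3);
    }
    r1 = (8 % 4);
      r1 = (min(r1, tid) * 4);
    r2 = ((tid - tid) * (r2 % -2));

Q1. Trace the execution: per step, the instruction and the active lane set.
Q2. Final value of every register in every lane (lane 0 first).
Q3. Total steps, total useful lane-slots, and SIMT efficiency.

step 0: r1 <- ((9 + tid) // 2)       {0,1,2,3,4,5,6,7,8,9,10,11,12,13,14,15}
step 1: eval ((2 + r1) == 9)         {0,1,2,3,4,5,6,7,8,9,10,11,12,13,14,15}
step 2: r2 <- ((-1 + 2) // -2)       {5,6}
step 3: r2 <- (min(r1, -5) + r2)     {0,1,2,3,4,7,8,9,10,11,12,13,14,15}
step 4: r1 <- r1                     {0,1,2,3,4,7,8,9,10,11,12,13,14,15}
step 5: r2 <- r2                     {0,1,2,3,4,5,6,7,8,9,10,11,12,13,14,15}
step 6: r1 <- 1                      {0,1,2,3,4,5,6,7,8,9,10,11,12,13,14,15}
step 7: eval (r1 < 2)                {0,1,2,3,4,5,6,7,8,9,10,11,12,13,14,15}
step 8: r1 <- ((r2 // -2) % -3)      {0,1,2,3,4,5,6,7,8,9,10,11,12,13,14,15}
step 9: r1 <- (r1 + 3)               {0,1,2,3,4,5,6,7,8,9,10,11,12,13,14,15}
step 10: eval (r1 < 2)                {0,1,2,3,4,5,6,7,8,9,10,11,12,13,14,15}
step 11: r1 <- (8 % 4)                {0,1,2,3,4,5,6,7,8,9,10,11,12,13,14,15}
step 12: r1 <- (min(r1, tid) * 4)     {0,1,2,3,4,5,6,7,8,9,10,11,12,13,14,15}
step 13: r2 <- ((tid - tid) * (r2 % -2)) {0,1,2,3,4,5,6,7,8,9,10,11,12,13,14,15}

Answer: 14 steps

r1: 0,0,0,0,0,0,0,0,0,0,0,0,0,0,0,0
r2: 0,0,0,0,0,0,0,0,0,0,0,0,0,0,0,0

steps = 14; useful = 206; efficiency = 206/224 = 103/112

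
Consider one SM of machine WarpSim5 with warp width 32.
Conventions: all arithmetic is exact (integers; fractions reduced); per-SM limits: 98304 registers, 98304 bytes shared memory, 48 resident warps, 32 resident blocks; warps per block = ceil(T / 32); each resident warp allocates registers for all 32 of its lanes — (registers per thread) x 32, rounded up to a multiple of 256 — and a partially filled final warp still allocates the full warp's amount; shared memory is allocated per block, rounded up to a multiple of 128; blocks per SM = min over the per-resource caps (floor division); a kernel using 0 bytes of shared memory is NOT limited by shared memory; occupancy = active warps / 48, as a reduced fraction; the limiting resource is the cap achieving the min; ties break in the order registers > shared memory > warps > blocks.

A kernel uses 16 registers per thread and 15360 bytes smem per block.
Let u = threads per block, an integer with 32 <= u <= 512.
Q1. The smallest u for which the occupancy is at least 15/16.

Answer: u = 225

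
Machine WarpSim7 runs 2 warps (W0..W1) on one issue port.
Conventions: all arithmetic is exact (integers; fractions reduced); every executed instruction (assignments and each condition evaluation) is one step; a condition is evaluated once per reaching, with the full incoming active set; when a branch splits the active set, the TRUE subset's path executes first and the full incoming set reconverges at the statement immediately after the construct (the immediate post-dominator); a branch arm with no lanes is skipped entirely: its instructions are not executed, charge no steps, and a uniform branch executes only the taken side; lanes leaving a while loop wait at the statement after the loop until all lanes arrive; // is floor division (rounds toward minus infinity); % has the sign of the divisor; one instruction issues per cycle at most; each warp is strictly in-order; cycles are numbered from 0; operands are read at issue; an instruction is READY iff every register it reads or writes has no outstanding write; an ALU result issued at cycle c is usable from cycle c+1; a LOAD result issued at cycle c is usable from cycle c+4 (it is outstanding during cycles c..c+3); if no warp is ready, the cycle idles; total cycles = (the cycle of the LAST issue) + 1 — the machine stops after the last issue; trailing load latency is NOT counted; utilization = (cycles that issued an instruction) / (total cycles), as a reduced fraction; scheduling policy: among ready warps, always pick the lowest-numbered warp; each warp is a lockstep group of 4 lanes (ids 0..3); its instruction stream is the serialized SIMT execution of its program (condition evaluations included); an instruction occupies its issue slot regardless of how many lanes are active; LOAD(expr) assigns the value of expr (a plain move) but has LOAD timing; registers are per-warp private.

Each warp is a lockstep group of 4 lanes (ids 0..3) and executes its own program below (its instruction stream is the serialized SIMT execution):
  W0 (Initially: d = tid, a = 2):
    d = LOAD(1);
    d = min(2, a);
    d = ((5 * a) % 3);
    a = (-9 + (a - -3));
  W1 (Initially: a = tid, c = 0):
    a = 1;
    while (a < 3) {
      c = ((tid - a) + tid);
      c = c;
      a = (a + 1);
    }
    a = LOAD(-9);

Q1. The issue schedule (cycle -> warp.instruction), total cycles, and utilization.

cycle 0: W0.I0
cycle 1: W1.I0
cycle 2: W1.I1
cycle 3: W1.I2
cycle 4: W0.I1
cycle 5: W0.I2
cycle 6: W0.I3
cycle 7: W1.I3
cycle 8: W1.I4
cycle 9: W1.I5
cycle 10: W1.I6
cycle 11: W1.I7
cycle 12: W1.I8
cycle 13: W1.I9
cycle 14: W1.I10

Answer: 15 cycles, utilization 1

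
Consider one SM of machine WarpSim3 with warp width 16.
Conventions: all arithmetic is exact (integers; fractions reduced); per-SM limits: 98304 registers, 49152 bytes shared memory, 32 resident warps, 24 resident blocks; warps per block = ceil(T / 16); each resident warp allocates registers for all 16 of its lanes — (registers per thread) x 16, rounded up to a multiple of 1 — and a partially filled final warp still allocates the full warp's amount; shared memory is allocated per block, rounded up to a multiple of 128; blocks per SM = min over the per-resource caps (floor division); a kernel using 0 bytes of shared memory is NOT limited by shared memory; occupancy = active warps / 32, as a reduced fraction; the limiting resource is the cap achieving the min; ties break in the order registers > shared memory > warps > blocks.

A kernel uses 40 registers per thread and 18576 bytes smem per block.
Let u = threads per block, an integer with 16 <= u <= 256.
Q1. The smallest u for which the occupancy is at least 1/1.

Answer: u = 241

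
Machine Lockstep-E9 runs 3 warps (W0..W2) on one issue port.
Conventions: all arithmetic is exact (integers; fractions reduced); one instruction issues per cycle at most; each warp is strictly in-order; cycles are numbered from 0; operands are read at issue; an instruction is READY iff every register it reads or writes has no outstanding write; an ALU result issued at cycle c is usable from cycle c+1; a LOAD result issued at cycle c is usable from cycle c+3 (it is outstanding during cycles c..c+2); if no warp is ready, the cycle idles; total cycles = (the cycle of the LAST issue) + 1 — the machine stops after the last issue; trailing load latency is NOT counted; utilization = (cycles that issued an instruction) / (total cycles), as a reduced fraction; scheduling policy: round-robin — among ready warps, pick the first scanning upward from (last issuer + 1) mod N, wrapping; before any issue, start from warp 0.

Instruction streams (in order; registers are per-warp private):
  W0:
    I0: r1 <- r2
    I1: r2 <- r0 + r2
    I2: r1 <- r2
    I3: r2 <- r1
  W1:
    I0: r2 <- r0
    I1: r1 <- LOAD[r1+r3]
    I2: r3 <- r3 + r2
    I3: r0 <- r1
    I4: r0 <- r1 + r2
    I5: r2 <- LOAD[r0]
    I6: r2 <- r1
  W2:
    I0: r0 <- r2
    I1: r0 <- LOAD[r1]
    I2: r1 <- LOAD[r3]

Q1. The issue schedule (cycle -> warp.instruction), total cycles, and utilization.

cycle 0: W0.I0
cycle 1: W1.I0
cycle 2: W2.I0
cycle 3: W0.I1
cycle 4: W1.I1
cycle 5: W2.I1
cycle 6: W0.I2
cycle 7: W1.I2
cycle 8: W2.I2
cycle 9: W0.I3
cycle 10: W1.I3
cycle 11: W1.I4
cycle 12: W1.I5
cycle 13: idle
cycle 14: idle
cycle 15: W1.I6

Answer: 16 cycles, utilization 7/8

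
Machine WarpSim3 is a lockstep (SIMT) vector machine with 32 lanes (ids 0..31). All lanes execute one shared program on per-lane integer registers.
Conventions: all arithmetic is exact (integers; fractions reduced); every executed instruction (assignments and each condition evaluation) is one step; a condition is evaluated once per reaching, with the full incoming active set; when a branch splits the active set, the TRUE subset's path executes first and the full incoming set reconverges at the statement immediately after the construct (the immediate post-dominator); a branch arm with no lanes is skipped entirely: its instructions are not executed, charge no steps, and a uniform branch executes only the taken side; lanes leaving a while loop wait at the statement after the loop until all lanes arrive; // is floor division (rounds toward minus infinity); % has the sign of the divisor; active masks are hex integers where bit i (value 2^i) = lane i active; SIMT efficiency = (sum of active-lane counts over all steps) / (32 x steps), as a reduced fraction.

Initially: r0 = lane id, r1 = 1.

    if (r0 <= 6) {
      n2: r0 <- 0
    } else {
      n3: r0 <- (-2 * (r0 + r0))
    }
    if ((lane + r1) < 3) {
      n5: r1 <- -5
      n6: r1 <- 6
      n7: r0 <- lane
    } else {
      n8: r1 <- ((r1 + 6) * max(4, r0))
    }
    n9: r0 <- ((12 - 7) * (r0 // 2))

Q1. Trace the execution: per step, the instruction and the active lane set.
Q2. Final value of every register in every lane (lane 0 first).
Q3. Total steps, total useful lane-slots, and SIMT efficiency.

step 0: eval (r0 <= 6)               0xffffffff
step 1: r0 <- 0                      0x0000007f
step 2: r0 <- (-2 * (r0 + r0))       0xffffff80
step 3: eval ((lane + r1) < 3)       0xffffffff
step 4: r1 <- -5                     0x00000003
step 5: r1 <- 6                      0x00000003
step 6: r0 <- lane                   0x00000003
step 7: r1 <- ((r1 + 6) * max(4, r0)) 0xfffffffc
step 8: r0 <- ((12 - 7) * (r0 // 2)) 0xffffffff

Answer: 9 steps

r0: 0,0,0,0,0,0,0,-70,-80,-90,-100,-110,-120,-130,-140,-150,-160,-170,-180,-190,-200,-210,-220,-230,-240,-250,-260,-270,-280,-290,-300,-310
r1: 6,6,28,28,28,28,28,28,28,28,28,28,28,28,28,28,28,28,28,28,28,28,28,28,28,28,28,28,28,28,28,28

steps = 9; useful = 164; efficiency = 164/288 = 41/72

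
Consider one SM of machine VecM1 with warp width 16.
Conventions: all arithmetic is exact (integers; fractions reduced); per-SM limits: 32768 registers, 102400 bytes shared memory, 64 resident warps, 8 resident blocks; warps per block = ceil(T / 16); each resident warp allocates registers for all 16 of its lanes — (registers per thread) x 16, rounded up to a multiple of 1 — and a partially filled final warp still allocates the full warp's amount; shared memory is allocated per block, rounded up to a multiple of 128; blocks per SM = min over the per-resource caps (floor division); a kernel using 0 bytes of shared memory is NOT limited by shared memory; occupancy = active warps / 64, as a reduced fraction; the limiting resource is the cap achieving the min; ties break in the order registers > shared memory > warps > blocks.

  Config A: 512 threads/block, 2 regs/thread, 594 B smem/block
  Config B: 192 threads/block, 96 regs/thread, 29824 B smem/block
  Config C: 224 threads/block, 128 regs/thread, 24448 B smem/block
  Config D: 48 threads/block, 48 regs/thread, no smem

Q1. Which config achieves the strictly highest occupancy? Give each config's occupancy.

occupancies: A 1, B 3/16, C 7/32, D 3/8

Answer: A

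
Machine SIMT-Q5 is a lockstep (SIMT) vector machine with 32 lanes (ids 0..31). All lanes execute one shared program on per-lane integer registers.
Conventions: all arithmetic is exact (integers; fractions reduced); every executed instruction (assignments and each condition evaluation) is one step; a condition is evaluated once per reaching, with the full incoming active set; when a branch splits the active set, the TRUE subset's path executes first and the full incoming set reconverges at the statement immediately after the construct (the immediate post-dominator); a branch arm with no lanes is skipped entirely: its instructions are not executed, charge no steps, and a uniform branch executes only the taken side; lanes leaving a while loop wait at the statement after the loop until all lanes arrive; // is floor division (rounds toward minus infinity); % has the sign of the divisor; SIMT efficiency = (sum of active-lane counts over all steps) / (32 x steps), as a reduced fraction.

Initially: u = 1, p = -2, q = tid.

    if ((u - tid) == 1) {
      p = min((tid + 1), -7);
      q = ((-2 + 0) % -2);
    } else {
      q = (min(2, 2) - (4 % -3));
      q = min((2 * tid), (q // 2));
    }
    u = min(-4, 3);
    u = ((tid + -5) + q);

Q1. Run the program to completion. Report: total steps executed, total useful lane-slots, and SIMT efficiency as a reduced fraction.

Answer: 7 steps, 160 useful, 5/7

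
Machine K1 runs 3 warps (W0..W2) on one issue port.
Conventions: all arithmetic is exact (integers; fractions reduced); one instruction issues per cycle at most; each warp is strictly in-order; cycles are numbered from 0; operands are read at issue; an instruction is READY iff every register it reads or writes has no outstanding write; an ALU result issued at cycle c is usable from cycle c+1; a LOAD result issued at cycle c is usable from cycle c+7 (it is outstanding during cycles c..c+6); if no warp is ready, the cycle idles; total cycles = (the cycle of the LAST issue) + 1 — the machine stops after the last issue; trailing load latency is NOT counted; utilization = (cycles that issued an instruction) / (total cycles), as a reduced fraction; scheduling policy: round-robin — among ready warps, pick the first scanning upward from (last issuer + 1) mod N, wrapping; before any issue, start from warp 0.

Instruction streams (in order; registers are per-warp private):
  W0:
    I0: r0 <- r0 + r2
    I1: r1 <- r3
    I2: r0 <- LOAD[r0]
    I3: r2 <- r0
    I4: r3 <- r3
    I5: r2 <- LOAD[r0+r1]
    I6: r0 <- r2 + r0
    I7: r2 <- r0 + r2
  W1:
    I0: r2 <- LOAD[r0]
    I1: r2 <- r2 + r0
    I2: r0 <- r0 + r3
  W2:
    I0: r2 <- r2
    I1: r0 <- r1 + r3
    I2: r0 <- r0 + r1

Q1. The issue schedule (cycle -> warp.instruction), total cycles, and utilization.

cycle 0: W0.I0
cycle 1: W1.I0
cycle 2: W2.I0
cycle 3: W0.I1
cycle 4: W2.I1
cycle 5: W0.I2
cycle 6: W2.I2
cycle 7: idle
cycle 8: W1.I1
cycle 9: W1.I2
cycle 10: idle
cycle 11: idle
cycle 12: W0.I3
cycle 13: W0.I4
cycle 14: W0.I5
cycle 15: idle
cycle 16: idle
cycle 17: idle
cycle 18: idle
cycle 19: idle
cycle 20: idle
cycle 21: W0.I6
cycle 22: W0.I7

Answer: 23 cycles, utilization 14/23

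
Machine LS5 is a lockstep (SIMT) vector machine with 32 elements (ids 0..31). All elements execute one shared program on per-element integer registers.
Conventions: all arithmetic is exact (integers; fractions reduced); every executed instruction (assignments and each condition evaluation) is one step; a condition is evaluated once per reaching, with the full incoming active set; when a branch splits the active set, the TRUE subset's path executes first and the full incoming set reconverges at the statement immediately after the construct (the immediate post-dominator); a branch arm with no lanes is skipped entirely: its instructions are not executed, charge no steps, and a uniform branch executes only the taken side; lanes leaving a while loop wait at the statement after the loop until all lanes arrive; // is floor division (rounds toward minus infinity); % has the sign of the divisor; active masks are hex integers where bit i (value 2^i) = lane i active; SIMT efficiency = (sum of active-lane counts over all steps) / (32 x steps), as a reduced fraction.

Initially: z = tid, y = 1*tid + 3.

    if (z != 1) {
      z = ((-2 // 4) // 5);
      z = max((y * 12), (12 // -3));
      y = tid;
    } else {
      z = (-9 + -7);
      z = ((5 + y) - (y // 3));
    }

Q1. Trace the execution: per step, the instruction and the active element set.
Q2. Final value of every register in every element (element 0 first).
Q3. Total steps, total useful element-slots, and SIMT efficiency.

step 0: eval (z != 1)                0xffffffff
step 1: z <- ((-2 // 4) // 5)        0xfffffffd
step 2: z <- max((y * 12), (12 // -3)) 0xfffffffd
step 3: y <- tid                     0xfffffffd
step 4: z <- (-9 + -7)               0x00000002
step 5: z <- ((5 + y) - (y // 3))    0x00000002

Answer: 6 steps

z: 36,8,60,72,84,96,108,120,132,144,156,168,180,192,204,216,228,240,252,264,276,288,300,312,324,336,348,360,372,384,396,408
y: 0,4,2,3,4,5,6,7,8,9,10,11,12,13,14,15,16,17,18,19,20,21,22,23,24,25,26,27,28,29,30,31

steps = 6; useful = 127; efficiency = 127/192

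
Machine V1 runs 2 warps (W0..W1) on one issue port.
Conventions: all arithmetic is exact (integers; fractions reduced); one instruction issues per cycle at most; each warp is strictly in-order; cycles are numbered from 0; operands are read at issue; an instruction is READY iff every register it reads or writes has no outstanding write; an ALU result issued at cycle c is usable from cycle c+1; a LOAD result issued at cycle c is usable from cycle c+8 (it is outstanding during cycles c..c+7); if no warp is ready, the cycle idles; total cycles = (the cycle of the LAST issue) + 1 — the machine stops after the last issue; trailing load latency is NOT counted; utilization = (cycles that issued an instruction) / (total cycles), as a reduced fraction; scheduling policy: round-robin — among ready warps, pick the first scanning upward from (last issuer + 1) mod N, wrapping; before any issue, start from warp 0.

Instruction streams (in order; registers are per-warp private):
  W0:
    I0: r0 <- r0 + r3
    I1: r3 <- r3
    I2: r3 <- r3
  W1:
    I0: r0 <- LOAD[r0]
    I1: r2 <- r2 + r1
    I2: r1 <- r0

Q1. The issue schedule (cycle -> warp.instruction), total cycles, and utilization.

cycle 0: W0.I0
cycle 1: W1.I0
cycle 2: W0.I1
cycle 3: W1.I1
cycle 4: W0.I2
cycle 5: idle
cycle 6: idle
cycle 7: idle
cycle 8: idle
cycle 9: W1.I2

Answer: 10 cycles, utilization 3/5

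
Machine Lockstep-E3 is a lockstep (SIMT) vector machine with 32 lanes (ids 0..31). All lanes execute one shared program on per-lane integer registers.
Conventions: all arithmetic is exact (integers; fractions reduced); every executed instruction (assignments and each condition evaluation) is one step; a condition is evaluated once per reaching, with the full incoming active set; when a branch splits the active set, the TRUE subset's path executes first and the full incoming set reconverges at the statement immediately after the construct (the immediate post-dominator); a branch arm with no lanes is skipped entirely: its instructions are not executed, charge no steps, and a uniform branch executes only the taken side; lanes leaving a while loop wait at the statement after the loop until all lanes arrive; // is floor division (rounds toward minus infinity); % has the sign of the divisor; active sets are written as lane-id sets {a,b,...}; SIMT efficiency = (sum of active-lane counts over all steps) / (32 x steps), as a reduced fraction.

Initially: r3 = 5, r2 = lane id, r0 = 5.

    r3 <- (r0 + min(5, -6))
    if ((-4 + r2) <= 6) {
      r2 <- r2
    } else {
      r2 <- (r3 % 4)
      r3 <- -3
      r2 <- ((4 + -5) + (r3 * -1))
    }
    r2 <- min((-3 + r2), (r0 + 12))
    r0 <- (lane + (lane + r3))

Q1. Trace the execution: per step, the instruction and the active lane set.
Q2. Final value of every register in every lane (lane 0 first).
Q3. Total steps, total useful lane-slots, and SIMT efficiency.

step 0: r3 <- (r0 + min(5, -6))      {0,1,2,3,4,5,6,7,8,9,10,11,12,13,14,15,16,17,18,19,20,21,22,23,24,25,26,27,28,29,30,31}
step 1: eval ((-4 + r2) <= 6)        {0,1,2,3,4,5,6,7,8,9,10,11,12,13,14,15,16,17,18,19,20,21,22,23,24,25,26,27,28,29,30,31}
step 2: r2 <- r2                     {0,1,2,3,4,5,6,7,8,9,10}
step 3: r2 <- (r3 % 4)               {11,12,13,14,15,16,17,18,19,20,21,22,23,24,25,26,27,28,29,30,31}
step 4: r3 <- -3                     {11,12,13,14,15,16,17,18,19,20,21,22,23,24,25,26,27,28,29,30,31}
step 5: r2 <- ((4 + -5) + (r3 * -1)) {11,12,13,14,15,16,17,18,19,20,21,22,23,24,25,26,27,28,29,30,31}
step 6: r2 <- min((-3 + r2), (r0 + 12)) {0,1,2,3,4,5,6,7,8,9,10,11,12,13,14,15,16,17,18,19,20,21,22,23,24,25,26,27,28,29,30,31}
step 7: r0 <- (lane + (lane + r3))   {0,1,2,3,4,5,6,7,8,9,10,11,12,13,14,15,16,17,18,19,20,21,22,23,24,25,26,27,28,29,30,31}

Answer: 8 steps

r3: -1,-1,-1,-1,-1,-1,-1,-1,-1,-1,-1,-3,-3,-3,-3,-3,-3,-3,-3,-3,-3,-3,-3,-3,-3,-3,-3,-3,-3,-3,-3,-3
r2: -3,-2,-1,0,1,2,3,4,5,6,7,-1,-1,-1,-1,-1,-1,-1,-1,-1,-1,-1,-1,-1,-1,-1,-1,-1,-1,-1,-1,-1
r0: -1,1,3,5,7,9,11,13,15,17,19,19,21,23,25,27,29,31,33,35,37,39,41,43,45,47,49,51,53,55,57,59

steps = 8; useful = 202; efficiency = 202/256 = 101/128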